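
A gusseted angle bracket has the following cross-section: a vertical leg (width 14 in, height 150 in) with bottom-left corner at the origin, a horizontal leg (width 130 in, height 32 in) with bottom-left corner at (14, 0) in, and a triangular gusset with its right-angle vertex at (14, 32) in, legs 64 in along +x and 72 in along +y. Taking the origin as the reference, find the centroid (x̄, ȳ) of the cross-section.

vertical leg: A = 14 × 150 = 2100.00, centroid at (7.00, 75.00).
horizontal leg: A = 130 × 32 = 4160.00, centroid at (79.00, 16.00).
gusset: A = ½·64·72 = 2304.00, centroid at (35.33, 56.00).
ΣA = 8564.00 in², ΣAx̄ = 424748.00 in³, ΣAȳ = 353084.00 in³.
x̄ = 424748.00/8564.00 = 49.60 in; ȳ = 353084.00/8564.00 = 41.23 in.

x̄ = 49.60 in, ȳ = 41.23 in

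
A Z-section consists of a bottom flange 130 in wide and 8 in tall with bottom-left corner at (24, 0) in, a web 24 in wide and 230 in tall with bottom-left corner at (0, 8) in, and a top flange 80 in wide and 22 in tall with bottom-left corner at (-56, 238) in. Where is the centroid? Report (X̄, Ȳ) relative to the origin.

Part | A | x̄ᵢ | ȳᵢ | A·x̄ᵢ | A·ȳᵢ
bottom flange | 1040.00 | 89.00 | 4.00 | 92560.00 | 4160.00
web | 5520.00 | 12.00 | 123.00 | 66240.00 | 678960.00
top flange | 1760.00 | -16.00 | 249.00 | -28160.00 | 438240.00
Σ | 8320.00 |  |  | 130640.00 | 1121360.00
X̄ = 130640.00 / 8320.00 = 15.70 in
Ȳ = 1121360.00 / 8320.00 = 134.78 in

X̄ = 15.70 in, Ȳ = 134.78 in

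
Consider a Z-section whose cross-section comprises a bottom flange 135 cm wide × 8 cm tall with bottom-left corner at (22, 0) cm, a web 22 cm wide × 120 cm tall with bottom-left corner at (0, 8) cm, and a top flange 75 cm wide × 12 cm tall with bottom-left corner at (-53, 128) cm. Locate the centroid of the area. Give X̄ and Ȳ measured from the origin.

X̄ = 24.19 cm, Ȳ = 65.90 cm

bottom flange: A = 135 × 8 = 1080.00, centroid at (89.50, 4.00).
web: A = 22 × 120 = 2640.00, centroid at (11.00, 68.00).
top flange: A = 75 × 12 = 900.00, centroid at (-15.50, 134.00).
ΣA = 4620.00 cm²
ΣAX̄ = (1080.00)(89.50) + (2640.00)(11.00) + (900.00)(-15.50) = 111750.00 cm³
ΣAȲ = (1080.00)(4.00) + (2640.00)(68.00) + (900.00)(134.00) = 304440.00 cm³
X̄ = 111750.00 / 4620.00 = 24.19 cm
Ȳ = 304440.00 / 4620.00 = 65.90 cm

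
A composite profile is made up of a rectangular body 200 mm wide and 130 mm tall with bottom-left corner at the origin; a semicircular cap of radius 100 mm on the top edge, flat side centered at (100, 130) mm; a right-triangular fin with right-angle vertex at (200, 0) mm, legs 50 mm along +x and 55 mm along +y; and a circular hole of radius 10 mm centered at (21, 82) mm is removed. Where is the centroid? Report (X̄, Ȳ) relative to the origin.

rectangular body: A = 200 × 130 = 26000.00, centroid at (100.00, 65.00).
semicircular top: A = ½π·100² = 15707.96, centroid at (100.00, 172.44).
triangular fin: A = ½·50·55 = 1375.00, centroid at (216.67, 18.33).
hole: A = −π·10² = -314.16, centroid at (21.00, 82.00).
ΣA = 42768.80 mm²
ΣAX̄ = (26000.00)(100.00) + (15707.96)(100.00) + (1375.00)(216.67) + (-314.16)(21.00) = 4462115.65 mm³
ΣAȲ = (26000.00)(65.00) + (15707.96)(172.44) + (1375.00)(18.33) + (-314.16)(82.00) = 4398149.17 mm³
X̄ = 4462115.65 / 42768.80 = 104.33 mm
Ȳ = 4398149.17 / 42768.80 = 102.84 mm

X̄ = 104.33 mm, Ȳ = 102.84 mm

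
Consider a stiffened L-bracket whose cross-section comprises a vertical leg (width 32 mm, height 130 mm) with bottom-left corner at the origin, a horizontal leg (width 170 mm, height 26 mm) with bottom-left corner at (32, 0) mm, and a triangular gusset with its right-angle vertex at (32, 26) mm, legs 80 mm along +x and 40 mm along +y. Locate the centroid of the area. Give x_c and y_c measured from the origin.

vertical leg: A = 32 × 130 = 4160.00, centroid at (16.00, 65.00).
horizontal leg: A = 170 × 26 = 4420.00, centroid at (117.00, 13.00).
gusset: A = ½·80·40 = 1600.00, centroid at (58.67, 39.33).
ΣA = 10180.00 mm², ΣAx_c = 677566.67 mm³, ΣAy_c = 390793.33 mm³.
x_c = 677566.67/10180.00 = 66.56 mm; y_c = 390793.33/10180.00 = 38.39 mm.

x_c = 66.56 mm, y_c = 38.39 mm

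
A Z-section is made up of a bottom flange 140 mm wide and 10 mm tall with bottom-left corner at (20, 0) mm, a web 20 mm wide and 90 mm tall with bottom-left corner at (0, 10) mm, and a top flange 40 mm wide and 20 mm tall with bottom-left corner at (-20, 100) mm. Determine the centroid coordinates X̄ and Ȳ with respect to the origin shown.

bottom flange: A = 140 × 10 = 1400.00, centroid at (90.00, 5.00).
web: A = 20 × 90 = 1800.00, centroid at (10.00, 55.00).
top flange: A = 40 × 20 = 800.00, centroid at (0.00, 110.00).
ΣA = 4000.00 mm², ΣAX̄ = 144000.00 mm³, ΣAȲ = 194000.00 mm³.
X̄ = 144000.00/4000.00 = 36.00 mm; Ȳ = 194000.00/4000.00 = 48.50 mm.

X̄ = 36.00 mm, Ȳ = 48.50 mm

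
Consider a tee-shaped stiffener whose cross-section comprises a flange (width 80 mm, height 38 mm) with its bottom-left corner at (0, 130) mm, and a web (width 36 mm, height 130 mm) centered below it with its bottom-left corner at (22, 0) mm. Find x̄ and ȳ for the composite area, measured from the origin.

x̄ = 40.00 mm, ȳ = 98.08 mm

web: A = 36 × 130 = 4680.00, centroid at (40.00, 65.00).
flange: A = 80 × 38 = 3040.00, centroid at (40.00, 149.00).
ΣA = 7720.00 mm², ΣAx̄ = 308800.00 mm³, ΣAȳ = 757160.00 mm³.
x̄ = 308800.00/7720.00 = 40.00 mm; ȳ = 757160.00/7720.00 = 98.08 mm.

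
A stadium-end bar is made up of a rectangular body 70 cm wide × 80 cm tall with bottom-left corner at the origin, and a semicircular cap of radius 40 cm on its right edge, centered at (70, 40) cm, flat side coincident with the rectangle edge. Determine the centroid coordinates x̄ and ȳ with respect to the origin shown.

rectangular body: A = 70 × 80 = 5600.00, centroid at (35.00, 40.00).
semicircular end: A = ½π·40² = 2513.27, centroid at (86.98, 40.00).
ΣA = 8113.27 cm², ΣAx̄ = 414595.86 cm³, ΣAȳ = 324530.96 cm³.
x̄ = 414595.86/8113.27 = 51.10 cm; ȳ = 324530.96/8113.27 = 40.00 cm.

x̄ = 51.10 cm, ȳ = 40.00 cm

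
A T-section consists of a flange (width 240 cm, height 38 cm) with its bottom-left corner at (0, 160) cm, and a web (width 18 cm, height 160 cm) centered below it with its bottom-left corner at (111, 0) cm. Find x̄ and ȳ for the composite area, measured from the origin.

x̄ = 120.00 cm, ȳ = 155.24 cm

Part | A | x̄ᵢ | ȳᵢ | A·x̄ᵢ | A·ȳᵢ
web | 2880.00 | 120.00 | 80.00 | 345600.00 | 230400.00
flange | 9120.00 | 120.00 | 179.00 | 1094400.00 | 1632480.00
Σ | 12000.00 |  |  | 1440000.00 | 1862880.00
x̄ = 1440000.00 / 12000.00 = 120.00 cm
ȳ = 1862880.00 / 12000.00 = 155.24 cm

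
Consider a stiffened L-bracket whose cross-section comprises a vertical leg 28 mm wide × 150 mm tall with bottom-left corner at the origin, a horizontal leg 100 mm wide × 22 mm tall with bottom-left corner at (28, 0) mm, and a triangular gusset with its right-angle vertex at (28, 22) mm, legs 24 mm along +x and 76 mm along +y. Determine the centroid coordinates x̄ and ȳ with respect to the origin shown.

x̄ = 36.00 mm, ȳ = 52.29 mm

vertical leg: A = 28 × 150 = 4200.00, centroid at (14.00, 75.00).
horizontal leg: A = 100 × 22 = 2200.00, centroid at (78.00, 11.00).
gusset: A = ½·24·76 = 912.00, centroid at (36.00, 47.33).
ΣA = 7312.00 mm²
ΣAx̄ = (4200.00)(14.00) + (2200.00)(78.00) + (912.00)(36.00) = 263232.00 mm³
ΣAȳ = (4200.00)(75.00) + (2200.00)(11.00) + (912.00)(47.33) = 382368.00 mm³
x̄ = 263232.00 / 7312.00 = 36.00 mm
ȳ = 382368.00 / 7312.00 = 52.29 mm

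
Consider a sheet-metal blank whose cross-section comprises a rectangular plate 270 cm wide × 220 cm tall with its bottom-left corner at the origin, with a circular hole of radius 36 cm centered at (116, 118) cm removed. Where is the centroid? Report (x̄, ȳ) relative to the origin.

x̄ = 136.40 cm, ȳ = 109.41 cm

plate: A = 270 × 220 = 59400.00, centroid at (135.00, 110.00).
hole: A = −π·36² = -4071.50, centroid at (116.00, 118.00).
ΣA = 55328.50 cm²
ΣAx̄ = (59400.00)(135.00) + (-4071.50)(116.00) = 7546705.53 cm³
ΣAȳ = (59400.00)(110.00) + (-4071.50)(118.00) = 6053562.52 cm³
x̄ = 7546705.53 / 55328.50 = 136.40 cm
ȳ = 6053562.52 / 55328.50 = 109.41 cm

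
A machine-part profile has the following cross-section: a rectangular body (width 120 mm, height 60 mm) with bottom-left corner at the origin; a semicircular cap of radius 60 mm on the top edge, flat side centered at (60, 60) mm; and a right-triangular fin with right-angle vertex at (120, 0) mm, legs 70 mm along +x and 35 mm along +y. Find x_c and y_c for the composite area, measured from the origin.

rectangular body: A = 120 × 60 = 7200.00, centroid at (60.00, 30.00).
semicircular top: A = ½π·60² = 5654.87, centroid at (60.00, 85.46).
triangular fin: A = ½·70·35 = 1225.00, centroid at (143.33, 11.67).
ΣA = 14079.87 mm², ΣAx_c = 946875.34 mm³, ΣAy_c = 713583.67 mm³.
x_c = 946875.34/14079.87 = 67.25 mm; y_c = 713583.67/14079.87 = 50.68 mm.

x_c = 67.25 mm, y_c = 50.68 mm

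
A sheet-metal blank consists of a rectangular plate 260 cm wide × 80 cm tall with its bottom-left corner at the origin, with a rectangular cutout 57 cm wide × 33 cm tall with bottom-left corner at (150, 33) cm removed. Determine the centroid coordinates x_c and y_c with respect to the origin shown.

plate: A = 260 × 80 = 20800.00, centroid at (130.00, 40.00).
hole: A = −(57 × 33) = -1881.00, centroid at (178.50, 49.50).
ΣA = 18919.00 cm², ΣAx_c = 2368241.50 cm³, ΣAy_c = 738890.50 cm³.
x_c = 2368241.50/18919.00 = 125.18 cm; y_c = 738890.50/18919.00 = 39.06 cm.

x_c = 125.18 cm, y_c = 39.06 cm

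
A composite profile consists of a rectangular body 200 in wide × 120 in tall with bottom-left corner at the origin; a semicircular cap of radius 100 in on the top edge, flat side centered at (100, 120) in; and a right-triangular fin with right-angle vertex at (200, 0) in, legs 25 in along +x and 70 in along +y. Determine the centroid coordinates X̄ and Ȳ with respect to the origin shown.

rectangular body: A = 200 × 120 = 24000.00, centroid at (100.00, 60.00).
semicircular top: A = ½π·100² = 15707.96, centroid at (100.00, 162.44).
triangular fin: A = ½·25·70 = 875.00, centroid at (208.33, 23.33).
ΣA = 40582.96 in²
ΣAX̄ = (24000.00)(100.00) + (15707.96)(100.00) + (875.00)(208.33) = 4153087.99 in³
ΣAȲ = (24000.00)(60.00) + (15707.96)(162.44) + (875.00)(23.33) = 4012038.93 in³
X̄ = 4153087.99 / 40582.96 = 102.34 in
Ȳ = 4012038.93 / 40582.96 = 98.86 in

X̄ = 102.34 in, Ȳ = 98.86 in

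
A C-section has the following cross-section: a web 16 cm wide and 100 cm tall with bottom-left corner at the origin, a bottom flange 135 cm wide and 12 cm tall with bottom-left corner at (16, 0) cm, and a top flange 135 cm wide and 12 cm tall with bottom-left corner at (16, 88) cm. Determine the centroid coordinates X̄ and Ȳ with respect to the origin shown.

web: A = 16 × 100 = 1600.00, centroid at (8.00, 50.00).
bottom flange: A = 135 × 12 = 1620.00, centroid at (83.50, 6.00).
top flange: A = 135 × 12 = 1620.00, centroid at (83.50, 94.00).
ΣA = 4840.00 cm², ΣAX̄ = 283340.00 cm³, ΣAȲ = 242000.00 cm³.
X̄ = 283340.00/4840.00 = 58.54 cm; Ȳ = 242000.00/4840.00 = 50.00 cm.

X̄ = 58.54 cm, Ȳ = 50.00 cm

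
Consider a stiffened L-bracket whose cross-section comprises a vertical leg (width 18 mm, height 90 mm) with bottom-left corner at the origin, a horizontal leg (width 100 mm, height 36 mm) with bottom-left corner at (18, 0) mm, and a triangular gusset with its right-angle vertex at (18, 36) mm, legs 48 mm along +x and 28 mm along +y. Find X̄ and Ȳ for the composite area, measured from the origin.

vertical leg: A = 18 × 90 = 1620.00, centroid at (9.00, 45.00).
horizontal leg: A = 100 × 36 = 3600.00, centroid at (68.00, 18.00).
gusset: A = ½·48·28 = 672.00, centroid at (34.00, 45.33).
ΣA = 5892.00 mm², ΣAX̄ = 282228.00 mm³, ΣAȲ = 168164.00 mm³.
X̄ = 282228.00/5892.00 = 47.90 mm; Ȳ = 168164.00/5892.00 = 28.54 mm.

X̄ = 47.90 mm, Ȳ = 28.54 mm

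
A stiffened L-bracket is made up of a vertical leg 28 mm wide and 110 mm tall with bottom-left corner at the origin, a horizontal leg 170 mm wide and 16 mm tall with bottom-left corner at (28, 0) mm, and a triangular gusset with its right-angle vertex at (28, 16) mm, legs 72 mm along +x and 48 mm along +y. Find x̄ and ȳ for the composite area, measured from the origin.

vertical leg: A = 28 × 110 = 3080.00, centroid at (14.00, 55.00).
horizontal leg: A = 170 × 16 = 2720.00, centroid at (113.00, 8.00).
gusset: A = ½·72·48 = 1728.00, centroid at (52.00, 32.00).
ΣA = 7528.00 mm², ΣAx̄ = 440336.00 mm³, ΣAȳ = 246456.00 mm³.
x̄ = 440336.00/7528.00 = 58.49 mm; ȳ = 246456.00/7528.00 = 32.74 mm.

x̄ = 58.49 mm, ȳ = 32.74 mm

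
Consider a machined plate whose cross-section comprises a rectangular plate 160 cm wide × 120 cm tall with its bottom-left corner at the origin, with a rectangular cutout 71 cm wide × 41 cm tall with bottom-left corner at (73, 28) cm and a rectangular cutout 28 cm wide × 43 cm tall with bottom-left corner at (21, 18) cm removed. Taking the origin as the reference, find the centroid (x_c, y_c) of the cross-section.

plate: A = 160 × 120 = 19200.00, centroid at (80.00, 60.00).
hole 1: A = −(71 × 41) = -2911.00, centroid at (108.50, 48.50).
hole 2: A = −(28 × 43) = -1204.00, centroid at (35.00, 39.50).
ΣA = 15085.00 cm²
ΣAx_c = (19200.00)(80.00) + (-2911.00)(108.50) + (-1204.00)(35.00) = 1178016.50 cm³
ΣAy_c = (19200.00)(60.00) + (-2911.00)(48.50) + (-1204.00)(39.50) = 963258.50 cm³
x_c = 1178016.50 / 15085.00 = 78.09 cm
y_c = 963258.50 / 15085.00 = 63.86 cm

x_c = 78.09 cm, y_c = 63.86 cm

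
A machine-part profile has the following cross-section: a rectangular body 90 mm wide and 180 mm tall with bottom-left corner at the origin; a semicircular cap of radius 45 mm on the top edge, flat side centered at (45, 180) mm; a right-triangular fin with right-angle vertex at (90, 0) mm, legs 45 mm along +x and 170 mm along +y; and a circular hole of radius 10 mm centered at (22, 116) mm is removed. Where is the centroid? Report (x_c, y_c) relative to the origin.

x_c = 55.34 mm, y_c = 99.23 mm

rectangular body: A = 90 × 180 = 16200.00, centroid at (45.00, 90.00).
semicircular top: A = ½π·45² = 3180.86, centroid at (45.00, 199.10).
triangular fin: A = ½·45·170 = 3825.00, centroid at (105.00, 56.67).
hole: A = −π·10² = -314.16, centroid at (22.00, 116.00).
ΣA = 22891.70 mm², ΣAx_c = 1266852.31 mm³, ΣAy_c = 2271612.79 mm³.
x_c = 1266852.31/22891.70 = 55.34 mm; y_c = 2271612.79/22891.70 = 99.23 mm.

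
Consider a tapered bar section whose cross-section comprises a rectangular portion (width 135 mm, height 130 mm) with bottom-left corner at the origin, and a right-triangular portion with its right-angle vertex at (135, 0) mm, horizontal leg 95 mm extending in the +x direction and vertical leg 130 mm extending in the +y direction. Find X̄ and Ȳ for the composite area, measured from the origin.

rectangular portion: A = 135 × 130 = 17550.00, centroid at (67.50, 65.00).
triangular portion: A = ½·95·130 = 6175.00, centroid at (166.67, 43.33).
ΣA = 23725.00 mm²
ΣAX̄ = (17550.00)(67.50) + (6175.00)(166.67) = 2213791.67 mm³
ΣAȲ = (17550.00)(65.00) + (6175.00)(43.33) = 1408333.33 mm³
X̄ = 2213791.67 / 23725.00 = 93.31 mm
Ȳ = 1408333.33 / 23725.00 = 59.36 mm

X̄ = 93.31 mm, Ȳ = 59.36 mm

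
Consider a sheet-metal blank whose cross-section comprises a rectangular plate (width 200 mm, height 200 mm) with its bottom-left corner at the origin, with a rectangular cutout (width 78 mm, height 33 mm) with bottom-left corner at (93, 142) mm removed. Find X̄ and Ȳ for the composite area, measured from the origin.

X̄ = 97.80 mm, Ȳ = 95.98 mm

Part | A | x̄ᵢ | ȳᵢ | A·x̄ᵢ | A·ȳᵢ
plate | 40000.00 | 100.00 | 100.00 | 4000000.00 | 4000000.00
hole | -2574.00 | 132.00 | 158.50 | -339768.00 | -407979.00
Σ | 37426.00 |  |  | 3660232.00 | 3592021.00
X̄ = 3660232.00 / 37426.00 = 97.80 mm
Ȳ = 3592021.00 / 37426.00 = 95.98 mm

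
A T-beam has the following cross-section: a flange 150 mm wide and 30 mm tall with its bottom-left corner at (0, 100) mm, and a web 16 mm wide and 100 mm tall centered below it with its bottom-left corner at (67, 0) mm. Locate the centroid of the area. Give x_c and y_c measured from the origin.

x_c = 75.00 mm, y_c = 97.95 mm

web: A = 16 × 100 = 1600.00, centroid at (75.00, 50.00).
flange: A = 150 × 30 = 4500.00, centroid at (75.00, 115.00).
ΣA = 6100.00 mm², ΣAx_c = 457500.00 mm³, ΣAy_c = 597500.00 mm³.
x_c = 457500.00/6100.00 = 75.00 mm; y_c = 597500.00/6100.00 = 97.95 mm.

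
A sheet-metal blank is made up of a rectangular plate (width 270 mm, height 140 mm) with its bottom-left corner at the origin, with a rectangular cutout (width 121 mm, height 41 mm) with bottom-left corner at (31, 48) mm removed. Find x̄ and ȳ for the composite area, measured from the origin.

x̄ = 141.57 mm, ȳ = 70.23 mm

Part | A | x̄ᵢ | ȳᵢ | A·x̄ᵢ | A·ȳᵢ
plate | 37800.00 | 135.00 | 70.00 | 5103000.00 | 2646000.00
hole | -4961.00 | 91.50 | 68.50 | -453931.50 | -339828.50
Σ | 32839.00 |  |  | 4649068.50 | 2306171.50
x̄ = 4649068.50 / 32839.00 = 141.57 mm
ȳ = 2306171.50 / 32839.00 = 70.23 mm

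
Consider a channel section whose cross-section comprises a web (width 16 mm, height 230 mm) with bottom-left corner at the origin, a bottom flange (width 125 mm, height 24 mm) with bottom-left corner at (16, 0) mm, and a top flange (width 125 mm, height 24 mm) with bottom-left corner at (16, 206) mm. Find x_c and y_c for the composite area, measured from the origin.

x_c = 51.70 mm, y_c = 115.00 mm

web: A = 16 × 230 = 3680.00, centroid at (8.00, 115.00).
bottom flange: A = 125 × 24 = 3000.00, centroid at (78.50, 12.00).
top flange: A = 125 × 24 = 3000.00, centroid at (78.50, 218.00).
ΣA = 9680.00 mm², ΣAx_c = 500440.00 mm³, ΣAy_c = 1113200.00 mm³.
x_c = 500440.00/9680.00 = 51.70 mm; y_c = 1113200.00/9680.00 = 115.00 mm.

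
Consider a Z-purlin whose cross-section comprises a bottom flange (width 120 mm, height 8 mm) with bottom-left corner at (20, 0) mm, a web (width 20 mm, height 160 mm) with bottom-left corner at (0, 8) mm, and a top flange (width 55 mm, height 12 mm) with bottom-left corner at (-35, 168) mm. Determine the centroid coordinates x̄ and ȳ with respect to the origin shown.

x̄ = 21.55 mm, ȳ = 83.05 mm

bottom flange: A = 120 × 8 = 960.00, centroid at (80.00, 4.00).
web: A = 20 × 160 = 3200.00, centroid at (10.00, 88.00).
top flange: A = 55 × 12 = 660.00, centroid at (-7.50, 174.00).
ΣA = 4820.00 mm², ΣAx̄ = 103850.00 mm³, ΣAȳ = 400280.00 mm³.
x̄ = 103850.00/4820.00 = 21.55 mm; ȳ = 400280.00/4820.00 = 83.05 mm.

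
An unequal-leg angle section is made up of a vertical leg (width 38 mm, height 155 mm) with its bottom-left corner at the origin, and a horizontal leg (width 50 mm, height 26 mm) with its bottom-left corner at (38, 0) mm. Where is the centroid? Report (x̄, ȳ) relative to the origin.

Part | A | x̄ᵢ | ȳᵢ | A·x̄ᵢ | A·ȳᵢ
vertical leg | 5890.00 | 19.00 | 77.50 | 111910.00 | 456475.00
horizontal leg | 1300.00 | 63.00 | 13.00 | 81900.00 | 16900.00
Σ | 7190.00 |  |  | 193810.00 | 473375.00
x̄ = 193810.00 / 7190.00 = 26.96 mm
ȳ = 473375.00 / 7190.00 = 65.84 mm

x̄ = 26.96 mm, ȳ = 65.84 mm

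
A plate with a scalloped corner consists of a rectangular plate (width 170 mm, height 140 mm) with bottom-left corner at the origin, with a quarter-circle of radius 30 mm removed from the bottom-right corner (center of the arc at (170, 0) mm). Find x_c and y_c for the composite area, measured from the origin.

plate: A = 170 × 140 = 23800.00, centroid at (85.00, 70.00).
removed quarter-circle: A = −¼π·30² = -706.86, centroid at (157.27, 12.73).
ΣA = 23093.14 mm²
ΣAx_c = (23800.00)(85.00) + (-706.86)(157.27) = 1911834.08 mm³
ΣAy_c = (23800.00)(70.00) + (-706.86)(12.73) = 1657000.00 mm³
x_c = 1911834.08 / 23093.14 = 82.79 mm
y_c = 1657000.00 / 23093.14 = 71.75 mm

x_c = 82.79 mm, y_c = 71.75 mm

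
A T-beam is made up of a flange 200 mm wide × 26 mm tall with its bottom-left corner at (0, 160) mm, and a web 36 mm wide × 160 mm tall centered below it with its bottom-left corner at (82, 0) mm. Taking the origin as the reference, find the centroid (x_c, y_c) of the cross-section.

x_c = 100.00 mm, y_c = 124.12 mm

web: A = 36 × 160 = 5760.00, centroid at (100.00, 80.00).
flange: A = 200 × 26 = 5200.00, centroid at (100.00, 173.00).
ΣA = 10960.00 mm², ΣAx_c = 1096000.00 mm³, ΣAy_c = 1360400.00 mm³.
x_c = 1096000.00/10960.00 = 100.00 mm; y_c = 1360400.00/10960.00 = 124.12 mm.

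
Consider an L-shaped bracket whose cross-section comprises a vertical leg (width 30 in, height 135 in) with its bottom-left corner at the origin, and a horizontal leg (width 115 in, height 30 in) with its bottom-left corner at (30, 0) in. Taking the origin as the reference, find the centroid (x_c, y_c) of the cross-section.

vertical leg: A = 30 × 135 = 4050.00, centroid at (15.00, 67.50).
horizontal leg: A = 115 × 30 = 3450.00, centroid at (87.50, 15.00).
ΣA = 7500.00 in²
ΣAx_c = (4050.00)(15.00) + (3450.00)(87.50) = 362625.00 in³
ΣAy_c = (4050.00)(67.50) + (3450.00)(15.00) = 325125.00 in³
x_c = 362625.00 / 7500.00 = 48.35 in
y_c = 325125.00 / 7500.00 = 43.35 in

x_c = 48.35 in, y_c = 43.35 in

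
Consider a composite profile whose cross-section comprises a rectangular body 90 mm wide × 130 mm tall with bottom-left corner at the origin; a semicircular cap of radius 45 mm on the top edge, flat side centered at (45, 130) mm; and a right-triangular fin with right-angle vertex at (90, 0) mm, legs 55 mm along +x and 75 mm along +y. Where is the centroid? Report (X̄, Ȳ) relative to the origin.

X̄ = 52.71 mm, Ȳ = 75.92 mm

Part | A | x̄ᵢ | ȳᵢ | A·x̄ᵢ | A·ȳᵢ
rectangular body | 11700.00 | 45.00 | 65.00 | 526500.00 | 760500.00
semicircular top | 3180.86 | 45.00 | 149.10 | 143138.82 | 474262.13
triangular fin | 2062.50 | 108.33 | 25.00 | 223437.50 | 51562.50
Σ | 16943.36 |  |  | 893076.32 | 1286324.63
X̄ = 893076.32 / 16943.36 = 52.71 mm
Ȳ = 1286324.63 / 16943.36 = 75.92 mm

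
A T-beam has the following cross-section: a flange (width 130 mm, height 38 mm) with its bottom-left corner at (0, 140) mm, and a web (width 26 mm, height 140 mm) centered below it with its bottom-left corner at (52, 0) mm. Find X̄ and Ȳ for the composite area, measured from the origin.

X̄ = 65.00 mm, Ȳ = 121.24 mm

Part | A | x̄ᵢ | ȳᵢ | A·x̄ᵢ | A·ȳᵢ
web | 3640.00 | 65.00 | 70.00 | 236600.00 | 254800.00
flange | 4940.00 | 65.00 | 159.00 | 321100.00 | 785460.00
Σ | 8580.00 |  |  | 557700.00 | 1040260.00
X̄ = 557700.00 / 8580.00 = 65.00 mm
Ȳ = 1040260.00 / 8580.00 = 121.24 mm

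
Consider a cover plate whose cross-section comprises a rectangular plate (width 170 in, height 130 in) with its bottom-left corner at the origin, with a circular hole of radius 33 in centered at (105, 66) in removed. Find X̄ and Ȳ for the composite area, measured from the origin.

plate: A = 170 × 130 = 22100.00, centroid at (85.00, 65.00).
hole: A = −π·33² = -3421.19, centroid at (105.00, 66.00).
ΣA = 18678.81 in²
ΣAX̄ = (22100.00)(85.00) + (-3421.19)(105.00) = 1519274.59 in³
ΣAȲ = (22100.00)(65.00) + (-3421.19)(66.00) = 1210701.17 in³
X̄ = 1519274.59 / 18678.81 = 81.34 in
Ȳ = 1210701.17 / 18678.81 = 64.82 in

X̄ = 81.34 in, Ȳ = 64.82 in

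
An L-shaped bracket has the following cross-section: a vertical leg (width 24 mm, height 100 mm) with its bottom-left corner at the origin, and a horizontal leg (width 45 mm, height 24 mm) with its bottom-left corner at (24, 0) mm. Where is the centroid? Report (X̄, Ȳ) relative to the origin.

vertical leg: A = 24 × 100 = 2400.00, centroid at (12.00, 50.00).
horizontal leg: A = 45 × 24 = 1080.00, centroid at (46.50, 12.00).
ΣA = 3480.00 mm², ΣAX̄ = 79020.00 mm³, ΣAȲ = 132960.00 mm³.
X̄ = 79020.00/3480.00 = 22.71 mm; Ȳ = 132960.00/3480.00 = 38.21 mm.

X̄ = 22.71 mm, Ȳ = 38.21 mm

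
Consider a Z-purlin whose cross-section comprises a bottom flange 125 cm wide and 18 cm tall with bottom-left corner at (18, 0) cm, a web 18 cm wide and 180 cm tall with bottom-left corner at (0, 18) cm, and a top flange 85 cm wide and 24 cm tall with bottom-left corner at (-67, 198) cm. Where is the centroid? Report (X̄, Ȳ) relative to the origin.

X̄ = 21.29 cm, Ȳ = 106.05 cm

bottom flange: A = 125 × 18 = 2250.00, centroid at (80.50, 9.00).
web: A = 18 × 180 = 3240.00, centroid at (9.00, 108.00).
top flange: A = 85 × 24 = 2040.00, centroid at (-24.50, 210.00).
ΣA = 7530.00 cm², ΣAX̄ = 160305.00 cm³, ΣAȲ = 798570.00 cm³.
X̄ = 160305.00/7530.00 = 21.29 cm; Ȳ = 798570.00/7530.00 = 106.05 cm.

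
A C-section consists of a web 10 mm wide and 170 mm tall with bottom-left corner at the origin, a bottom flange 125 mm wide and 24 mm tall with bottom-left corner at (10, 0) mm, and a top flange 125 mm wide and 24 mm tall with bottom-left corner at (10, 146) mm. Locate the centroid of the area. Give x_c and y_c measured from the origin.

x_c = 57.60 mm, y_c = 85.00 mm

web: A = 10 × 170 = 1700.00, centroid at (5.00, 85.00).
bottom flange: A = 125 × 24 = 3000.00, centroid at (72.50, 12.00).
top flange: A = 125 × 24 = 3000.00, centroid at (72.50, 158.00).
ΣA = 7700.00 mm², ΣAx_c = 443500.00 mm³, ΣAy_c = 654500.00 mm³.
x_c = 443500.00/7700.00 = 57.60 mm; y_c = 654500.00/7700.00 = 85.00 mm.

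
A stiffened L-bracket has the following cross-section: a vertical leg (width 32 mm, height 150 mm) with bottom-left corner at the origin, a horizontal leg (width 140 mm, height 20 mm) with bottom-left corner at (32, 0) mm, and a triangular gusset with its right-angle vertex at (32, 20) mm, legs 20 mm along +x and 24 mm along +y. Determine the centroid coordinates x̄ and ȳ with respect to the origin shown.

x̄ = 47.41 mm, ȳ = 50.35 mm

vertical leg: A = 32 × 150 = 4800.00, centroid at (16.00, 75.00).
horizontal leg: A = 140 × 20 = 2800.00, centroid at (102.00, 10.00).
gusset: A = ½·20·24 = 240.00, centroid at (38.67, 28.00).
ΣA = 7840.00 mm², ΣAx̄ = 371680.00 mm³, ΣAȳ = 394720.00 mm³.
x̄ = 371680.00/7840.00 = 47.41 mm; ȳ = 394720.00/7840.00 = 50.35 mm.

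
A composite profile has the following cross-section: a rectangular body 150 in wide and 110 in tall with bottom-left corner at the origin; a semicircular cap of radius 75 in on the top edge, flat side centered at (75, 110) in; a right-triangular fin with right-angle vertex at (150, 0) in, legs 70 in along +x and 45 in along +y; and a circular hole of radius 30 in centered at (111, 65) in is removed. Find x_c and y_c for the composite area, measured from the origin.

x_c = 77.20 in, y_c = 83.07 in

rectangular body: A = 150 × 110 = 16500.00, centroid at (75.00, 55.00).
semicircular top: A = ½π·75² = 8835.73, centroid at (75.00, 141.83).
triangular fin: A = ½·70·45 = 1575.00, centroid at (173.33, 15.00).
hole: A = −π·30² = -2827.43, centroid at (111.00, 65.00).
ΣA = 24083.30 in²
ΣAx_c = (16500.00)(75.00) + (8835.73)(75.00) + (1575.00)(173.33) + (-2827.43)(111.00) = 1859334.59 in³
ΣAy_c = (16500.00)(55.00) + (8835.73)(141.83) + (1575.00)(15.00) + (-2827.43)(65.00) = 2000522.06 in³
x_c = 1859334.59 / 24083.30 = 77.20 in
y_c = 2000522.06 / 24083.30 = 83.07 in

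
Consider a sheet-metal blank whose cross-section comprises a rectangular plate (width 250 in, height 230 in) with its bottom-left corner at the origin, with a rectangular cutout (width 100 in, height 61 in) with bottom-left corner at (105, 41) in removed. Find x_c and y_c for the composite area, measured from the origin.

x_c = 121.44 in, y_c = 120.16 in

plate: A = 250 × 230 = 57500.00, centroid at (125.00, 115.00).
hole: A = −(100 × 61) = -6100.00, centroid at (155.00, 71.50).
ΣA = 51400.00 in², ΣAx_c = 6242000.00 in³, ΣAy_c = 6176350.00 in³.
x_c = 6242000.00/51400.00 = 121.44 in; y_c = 6176350.00/51400.00 = 120.16 in.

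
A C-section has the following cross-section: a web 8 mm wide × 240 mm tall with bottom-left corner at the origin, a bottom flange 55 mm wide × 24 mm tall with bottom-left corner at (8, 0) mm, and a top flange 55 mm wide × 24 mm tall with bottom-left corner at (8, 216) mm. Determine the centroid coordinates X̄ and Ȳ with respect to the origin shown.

web: A = 8 × 240 = 1920.00, centroid at (4.00, 120.00).
bottom flange: A = 55 × 24 = 1320.00, centroid at (35.50, 12.00).
top flange: A = 55 × 24 = 1320.00, centroid at (35.50, 228.00).
ΣA = 4560.00 mm², ΣAX̄ = 101400.00 mm³, ΣAȲ = 547200.00 mm³.
X̄ = 101400.00/4560.00 = 22.24 mm; Ȳ = 547200.00/4560.00 = 120.00 mm.

X̄ = 22.24 mm, Ȳ = 120.00 mm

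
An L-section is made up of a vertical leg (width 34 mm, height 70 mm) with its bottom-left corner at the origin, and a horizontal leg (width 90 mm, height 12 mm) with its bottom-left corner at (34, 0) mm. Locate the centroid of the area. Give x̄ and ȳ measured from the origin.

vertical leg: A = 34 × 70 = 2380.00, centroid at (17.00, 35.00).
horizontal leg: A = 90 × 12 = 1080.00, centroid at (79.00, 6.00).
ΣA = 3460.00 mm²
ΣAx̄ = (2380.00)(17.00) + (1080.00)(79.00) = 125780.00 mm³
ΣAȳ = (2380.00)(35.00) + (1080.00)(6.00) = 89780.00 mm³
x̄ = 125780.00 / 3460.00 = 36.35 mm
ȳ = 89780.00 / 3460.00 = 25.95 mm

x̄ = 36.35 mm, ȳ = 25.95 mm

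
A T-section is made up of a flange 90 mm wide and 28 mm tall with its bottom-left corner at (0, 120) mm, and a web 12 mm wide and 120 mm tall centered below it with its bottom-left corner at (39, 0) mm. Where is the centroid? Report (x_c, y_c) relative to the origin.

Part | A | x̄ᵢ | ȳᵢ | A·x̄ᵢ | A·ȳᵢ
web | 1440.00 | 45.00 | 60.00 | 64800.00 | 86400.00
flange | 2520.00 | 45.00 | 134.00 | 113400.00 | 337680.00
Σ | 3960.00 |  |  | 178200.00 | 424080.00
x_c = 178200.00 / 3960.00 = 45.00 mm
y_c = 424080.00 / 3960.00 = 107.09 mm

x_c = 45.00 mm, y_c = 107.09 mm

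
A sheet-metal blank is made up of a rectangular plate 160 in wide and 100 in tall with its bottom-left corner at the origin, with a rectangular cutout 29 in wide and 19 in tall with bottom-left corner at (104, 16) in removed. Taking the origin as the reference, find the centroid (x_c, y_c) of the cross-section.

plate: A = 160 × 100 = 16000.00, centroid at (80.00, 50.00).
hole: A = −(29 × 19) = -551.00, centroid at (118.50, 25.50).
ΣA = 15449.00 in², ΣAx_c = 1214706.50 in³, ΣAy_c = 785949.50 in³.
x_c = 1214706.50/15449.00 = 78.63 in; y_c = 785949.50/15449.00 = 50.87 in.

x_c = 78.63 in, y_c = 50.87 in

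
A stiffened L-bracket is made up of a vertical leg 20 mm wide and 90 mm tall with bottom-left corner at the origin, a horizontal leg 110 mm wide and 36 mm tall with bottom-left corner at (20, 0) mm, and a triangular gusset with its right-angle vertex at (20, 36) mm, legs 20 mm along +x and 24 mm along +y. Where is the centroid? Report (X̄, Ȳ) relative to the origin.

Part | A | x̄ᵢ | ȳᵢ | A·x̄ᵢ | A·ȳᵢ
vertical leg | 1800.00 | 10.00 | 45.00 | 18000.00 | 81000.00
horizontal leg | 3960.00 | 75.00 | 18.00 | 297000.00 | 71280.00
gusset | 240.00 | 26.67 | 44.00 | 6400.00 | 10560.00
Σ | 6000.00 |  |  | 321400.00 | 162840.00
X̄ = 321400.00 / 6000.00 = 53.57 mm
Ȳ = 162840.00 / 6000.00 = 27.14 mm

X̄ = 53.57 mm, Ȳ = 27.14 mm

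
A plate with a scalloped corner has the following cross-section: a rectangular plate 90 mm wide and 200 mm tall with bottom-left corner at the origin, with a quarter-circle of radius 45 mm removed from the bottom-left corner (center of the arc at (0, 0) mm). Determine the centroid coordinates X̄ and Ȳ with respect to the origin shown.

Part | A | x̄ᵢ | ȳᵢ | A·x̄ᵢ | A·ȳᵢ
plate | 18000.00 | 45.00 | 100.00 | 810000.00 | 1800000.00
removed quarter-circle | -1590.43 | 19.10 | 19.10 | -30375.00 | -30375.00
Σ | 16409.57 |  |  | 779625.00 | 1769625.00
X̄ = 779625.00 / 16409.57 = 47.51 mm
Ȳ = 1769625.00 / 16409.57 = 107.84 mm

X̄ = 47.51 mm, Ȳ = 107.84 mm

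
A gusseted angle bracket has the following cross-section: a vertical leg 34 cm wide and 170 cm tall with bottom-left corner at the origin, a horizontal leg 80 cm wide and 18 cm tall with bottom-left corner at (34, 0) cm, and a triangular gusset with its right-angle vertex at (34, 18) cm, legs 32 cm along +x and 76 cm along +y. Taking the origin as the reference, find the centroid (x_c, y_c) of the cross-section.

x_c = 30.72 cm, y_c = 66.02 cm

Part | A | x̄ᵢ | ȳᵢ | A·x̄ᵢ | A·ȳᵢ
vertical leg | 5780.00 | 17.00 | 85.00 | 98260.00 | 491300.00
horizontal leg | 1440.00 | 74.00 | 9.00 | 106560.00 | 12960.00
gusset | 1216.00 | 44.67 | 43.33 | 54314.67 | 52693.33
Σ | 8436.00 |  |  | 259134.67 | 556953.33
x_c = 259134.67 / 8436.00 = 30.72 cm
y_c = 556953.33 / 8436.00 = 66.02 cm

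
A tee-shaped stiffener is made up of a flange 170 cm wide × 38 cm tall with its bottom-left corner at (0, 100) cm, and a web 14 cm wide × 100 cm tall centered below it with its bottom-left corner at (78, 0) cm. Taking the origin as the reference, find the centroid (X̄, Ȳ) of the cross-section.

X̄ = 85.00 cm, Ȳ = 106.71 cm

web: A = 14 × 100 = 1400.00, centroid at (85.00, 50.00).
flange: A = 170 × 38 = 6460.00, centroid at (85.00, 119.00).
ΣA = 7860.00 cm²
ΣAX̄ = (1400.00)(85.00) + (6460.00)(85.00) = 668100.00 cm³
ΣAȲ = (1400.00)(50.00) + (6460.00)(119.00) = 838740.00 cm³
X̄ = 668100.00 / 7860.00 = 85.00 cm
Ȳ = 838740.00 / 7860.00 = 106.71 cm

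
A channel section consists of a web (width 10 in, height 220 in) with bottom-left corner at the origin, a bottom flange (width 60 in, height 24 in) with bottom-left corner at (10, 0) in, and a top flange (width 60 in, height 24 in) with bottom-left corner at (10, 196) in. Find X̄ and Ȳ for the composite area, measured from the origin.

Part | A | x̄ᵢ | ȳᵢ | A·x̄ᵢ | A·ȳᵢ
web | 2200.00 | 5.00 | 110.00 | 11000.00 | 242000.00
bottom flange | 1440.00 | 40.00 | 12.00 | 57600.00 | 17280.00
top flange | 1440.00 | 40.00 | 208.00 | 57600.00 | 299520.00
Σ | 5080.00 |  |  | 126200.00 | 558800.00
X̄ = 126200.00 / 5080.00 = 24.84 in
Ȳ = 558800.00 / 5080.00 = 110.00 in

X̄ = 24.84 in, Ȳ = 110.00 in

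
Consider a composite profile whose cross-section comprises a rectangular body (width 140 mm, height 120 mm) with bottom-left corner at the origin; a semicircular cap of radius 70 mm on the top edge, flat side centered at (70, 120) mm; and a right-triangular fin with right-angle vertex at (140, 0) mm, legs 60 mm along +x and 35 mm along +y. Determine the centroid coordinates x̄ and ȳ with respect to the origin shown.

rectangular body: A = 140 × 120 = 16800.00, centroid at (70.00, 60.00).
semicircular top: A = ½π·70² = 7696.90, centroid at (70.00, 149.71).
triangular fin: A = ½·60·35 = 1050.00, centroid at (160.00, 11.67).
ΣA = 25546.90 mm²
ΣAx̄ = (16800.00)(70.00) + (7696.90)(70.00) + (1050.00)(160.00) = 1882783.14 mm³
ΣAȳ = (16800.00)(60.00) + (7696.90)(149.71) + (1050.00)(11.67) = 2172544.91 mm³
x̄ = 1882783.14 / 25546.90 = 73.70 mm
ȳ = 2172544.91 / 25546.90 = 85.04 mm

x̄ = 73.70 mm, ȳ = 85.04 mm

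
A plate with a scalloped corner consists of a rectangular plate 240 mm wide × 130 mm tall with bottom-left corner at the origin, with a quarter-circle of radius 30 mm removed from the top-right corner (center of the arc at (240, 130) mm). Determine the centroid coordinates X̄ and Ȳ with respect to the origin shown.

plate: A = 240 × 130 = 31200.00, centroid at (120.00, 65.00).
removed quarter-circle: A = −¼π·30² = -706.86, centroid at (227.27, 117.27).
ΣA = 30493.14 mm², ΣAX̄ = 3583354.00 mm³, ΣAȲ = 1945108.41 mm³.
X̄ = 3583354.00/30493.14 = 117.51 mm; Ȳ = 1945108.41/30493.14 = 63.79 mm.

X̄ = 117.51 mm, Ȳ = 63.79 mm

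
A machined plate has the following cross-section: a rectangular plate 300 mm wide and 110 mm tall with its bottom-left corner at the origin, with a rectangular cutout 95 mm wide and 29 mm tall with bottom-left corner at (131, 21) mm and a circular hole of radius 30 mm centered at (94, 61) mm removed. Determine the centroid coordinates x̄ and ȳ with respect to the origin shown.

x̄ = 152.91 mm, ȳ = 56.34 mm

plate: A = 300 × 110 = 33000.00, centroid at (150.00, 55.00).
hole 1: A = −(95 × 29) = -2755.00, centroid at (178.50, 35.50).
hole 2: A = −π·30² = -2827.43, centroid at (94.00, 61.00).
ΣA = 27417.57 mm²
ΣAx̄ = (33000.00)(150.00) + (-2755.00)(178.50) + (-2827.43)(94.00) = 4192453.76 mm³
ΣAȳ = (33000.00)(55.00) + (-2755.00)(35.50) + (-2827.43)(61.00) = 1544724.06 mm³
x̄ = 4192453.76 / 27417.57 = 152.91 mm
ȳ = 1544724.06 / 27417.57 = 56.34 mm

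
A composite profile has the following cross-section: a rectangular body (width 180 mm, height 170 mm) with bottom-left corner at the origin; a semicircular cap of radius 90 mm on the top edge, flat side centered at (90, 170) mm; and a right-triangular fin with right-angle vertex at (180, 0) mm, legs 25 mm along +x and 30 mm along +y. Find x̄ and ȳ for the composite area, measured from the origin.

rectangular body: A = 180 × 170 = 30600.00, centroid at (90.00, 85.00).
semicircular top: A = ½π·90² = 12723.45, centroid at (90.00, 208.20).
triangular fin: A = ½·25·30 = 375.00, centroid at (188.33, 10.00).
ΣA = 43698.45 mm², ΣAx̄ = 3969735.52 mm³, ΣAȳ = 5253736.54 mm³.
x̄ = 3969735.52/43698.45 = 90.84 mm; ȳ = 5253736.54/43698.45 = 120.23 mm.

x̄ = 90.84 mm, ȳ = 120.23 mm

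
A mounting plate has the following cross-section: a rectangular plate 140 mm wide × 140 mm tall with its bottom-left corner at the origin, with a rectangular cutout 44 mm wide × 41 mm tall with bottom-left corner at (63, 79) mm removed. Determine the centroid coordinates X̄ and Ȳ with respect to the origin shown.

X̄ = 68.48 mm, Ȳ = 67.01 mm

plate: A = 140 × 140 = 19600.00, centroid at (70.00, 70.00).
hole: A = −(44 × 41) = -1804.00, centroid at (85.00, 99.50).
ΣA = 17796.00 mm²
ΣAX̄ = (19600.00)(70.00) + (-1804.00)(85.00) = 1218660.00 mm³
ΣAȲ = (19600.00)(70.00) + (-1804.00)(99.50) = 1192502.00 mm³
X̄ = 1218660.00 / 17796.00 = 68.48 mm
Ȳ = 1192502.00 / 17796.00 = 67.01 mm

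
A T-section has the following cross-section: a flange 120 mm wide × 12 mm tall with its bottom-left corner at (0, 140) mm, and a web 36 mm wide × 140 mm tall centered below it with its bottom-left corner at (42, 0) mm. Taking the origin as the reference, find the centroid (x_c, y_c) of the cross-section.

x_c = 60.00 mm, y_c = 86.89 mm

Part | A | x̄ᵢ | ȳᵢ | A·x̄ᵢ | A·ȳᵢ
web | 5040.00 | 60.00 | 70.00 | 302400.00 | 352800.00
flange | 1440.00 | 60.00 | 146.00 | 86400.00 | 210240.00
Σ | 6480.00 |  |  | 388800.00 | 563040.00
x_c = 388800.00 / 6480.00 = 60.00 mm
y_c = 563040.00 / 6480.00 = 86.89 mm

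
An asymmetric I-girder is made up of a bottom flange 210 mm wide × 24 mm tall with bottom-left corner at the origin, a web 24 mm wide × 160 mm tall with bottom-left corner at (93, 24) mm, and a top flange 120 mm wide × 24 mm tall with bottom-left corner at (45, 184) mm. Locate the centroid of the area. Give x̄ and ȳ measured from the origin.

Part | A | x̄ᵢ | ȳᵢ | A·x̄ᵢ | A·ȳᵢ
bottom flange | 5040.00 | 105.00 | 12.00 | 529200.00 | 60480.00
web | 3840.00 | 105.00 | 104.00 | 403200.00 | 399360.00
top flange | 2880.00 | 105.00 | 196.00 | 302400.00 | 564480.00
Σ | 11760.00 |  |  | 1234800.00 | 1024320.00
x̄ = 1234800.00 / 11760.00 = 105.00 mm
ȳ = 1024320.00 / 11760.00 = 87.10 mm

x̄ = 105.00 mm, ȳ = 87.10 mm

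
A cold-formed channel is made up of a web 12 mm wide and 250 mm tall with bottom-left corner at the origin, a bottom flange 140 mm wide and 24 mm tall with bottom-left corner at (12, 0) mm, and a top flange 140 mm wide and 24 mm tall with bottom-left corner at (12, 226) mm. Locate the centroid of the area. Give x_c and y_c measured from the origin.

x_c = 58.54 mm, y_c = 125.00 mm

web: A = 12 × 250 = 3000.00, centroid at (6.00, 125.00).
bottom flange: A = 140 × 24 = 3360.00, centroid at (82.00, 12.00).
top flange: A = 140 × 24 = 3360.00, centroid at (82.00, 238.00).
ΣA = 9720.00 mm², ΣAx_c = 569040.00 mm³, ΣAy_c = 1215000.00 mm³.
x_c = 569040.00/9720.00 = 58.54 mm; y_c = 1215000.00/9720.00 = 125.00 mm.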